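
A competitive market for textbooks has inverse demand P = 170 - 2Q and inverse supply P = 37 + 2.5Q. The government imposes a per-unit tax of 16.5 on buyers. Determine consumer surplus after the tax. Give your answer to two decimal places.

Without the tax, 170 - 2Q = 37 + 2.5Q so Q* = 29.5556 and P* = 110.8889.
A tax on buyers shifts demand down by 16.5: (170 - 16.5) - 2Q = 37 + 2.5Q, so Q_t = 25.8889. Buyers pay P_b = 118.2222; sellers receive P_s = P_b - 16.5 = 101.7222.
CS = (1/2)(Q_t)(170 - P_b) = (1/2)(25.8889)(51.7778) = 670.2346.

670.23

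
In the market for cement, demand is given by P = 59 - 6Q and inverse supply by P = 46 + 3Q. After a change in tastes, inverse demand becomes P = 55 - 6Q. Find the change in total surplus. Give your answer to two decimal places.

Initial equilibrium: Q_0 = 1.4444, P_0 = 50.3333; CS_0 = (1/2)(1.4444)(8.6667) = 6.2593, PS_0 = (1/2)(1.4444)(4.3333) = 3.1296.
New equilibrium: 55 - 6Q = 46 + 3Q gives Q_1 = 1, P_1 = 49; CS_1 = 3, PS_1 = 1.5.
Change in total surplus = (3 + 1.5) - (6.2593 + 3.1296) = -4.8889.

-4.89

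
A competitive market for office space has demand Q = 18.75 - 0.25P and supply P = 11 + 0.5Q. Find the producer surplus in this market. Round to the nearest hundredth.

50.57

Rewriting demand in inverse form: P = 75 - 4Q.
Set 75 - 4Q = 11 + 0.5Q, which gives 64 = 4.5Q, so Q* = 14.2222 and P* = 75 - 4(14.2222) = 18.1111.
Producer surplus is the triangle above supply below P*: (1/2)(14.2222)(18.1111 - 11) = (1/2)(14.2222)(7.1111) = 50.5679.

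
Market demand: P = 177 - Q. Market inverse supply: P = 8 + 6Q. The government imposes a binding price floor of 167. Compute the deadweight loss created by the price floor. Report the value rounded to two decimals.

700.07

Without the control, 177 - Q = 8 + 6Q so Q* = 24.1429 and P* = 152.8571.
At P = 167, buyers demand (177 - 167)/1 = 10 while sellers would supply more, so the quantity traded is 10 at price 167.
At Q = 10 the demand price is 167 and the supply price is 68. Deadweight loss is the triangle between the curves from 10 to 24.1429: (1/2)(167 - 68)(24.1429 - 10) = 700.0714.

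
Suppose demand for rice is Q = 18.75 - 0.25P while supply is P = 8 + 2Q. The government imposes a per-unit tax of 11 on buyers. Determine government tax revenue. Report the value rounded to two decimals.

102.67

Rewriting demand in inverse form: P = 75 - 4Q.
Pre-tax equilibrium: 75 - 4Q = 8 + 2Q gives Q* = 11.1667, P* = 30.3333.
With the tax, buyers' net willingness to pay falls by 11: (75 - 11) - 4Q = 8 + 2Q, so Q_t = 9.3333. Buyers pay P_b = 37.6667; sellers receive P_s = P_b - 11 = 26.6667.
Tax revenue = t x Q_t = 11 x 9.3333 = 102.6667.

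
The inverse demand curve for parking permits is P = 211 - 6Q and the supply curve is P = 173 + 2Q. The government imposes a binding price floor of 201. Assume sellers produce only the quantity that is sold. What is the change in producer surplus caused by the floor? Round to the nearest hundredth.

Free-market equilibrium: 211 - 6Q = 173 + 2Q gives Q* = 4.75, P* = 182.5.
At the floor price 201, quantity demanded is (211 - 201)/6 = 1.6667; demand is the short side, so Q = 1.6667 trades at P = 201.
PS goes from (1/2)(4.75)(9.5) = 22.5625 to 43.8889 (computed as (201 - 173)(1.6667) - (1/2)(2)(1.6667)^2), a change of 21.3264.

21.33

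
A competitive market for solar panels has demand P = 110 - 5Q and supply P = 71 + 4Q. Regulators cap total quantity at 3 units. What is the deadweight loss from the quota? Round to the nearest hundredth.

8.00

Unrestricted equilibrium: Q* = (110 - 71)/(5 + 4) = 4.3333.
At Q = 3 the demand price is 110 - 5(3) = 95 and the supply price is 71 + 4(3) = 83.
Deadweight loss is the triangle between the curves from 3 to 4.3333: (1/2)(95 - 83)(4.3333 - 3) = 8.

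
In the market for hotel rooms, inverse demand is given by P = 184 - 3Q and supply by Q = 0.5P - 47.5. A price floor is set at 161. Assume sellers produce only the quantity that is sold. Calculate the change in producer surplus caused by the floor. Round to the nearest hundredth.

130.38

Rewriting supply in inverse form: P = 95 + 2Q.
Free-market equilibrium: 184 - 3Q = 95 + 2Q gives Q* = 17.8, P* = 130.6.
At P = 161, buyers demand (184 - 161)/3 = 7.6667 while sellers would supply more, so the quantity traded is 7.6667 at price 161.
PS goes from (1/2)(17.8)(35.6) = 316.84 to 447.2222 (computed as (161 - 95)(7.6667) - (1/2)(2)(7.6667)^2), a change of 130.3822.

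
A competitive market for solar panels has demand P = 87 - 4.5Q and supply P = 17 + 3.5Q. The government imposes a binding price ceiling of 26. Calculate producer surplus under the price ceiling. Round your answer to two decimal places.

Free-market equilibrium: 87 - 4.5Q = 17 + 3.5Q gives Q* = 8.75, P* = 47.625.
At the ceiling price 26, quantity supplied is (26 - 17)/3.5 = 2.5714; supply is the short side, so Q = 2.5714 trades at P = 26.
PS is the triangle above supply below 26: (1/2)(2.5714)(26 - 17) = 11.5714.

11.57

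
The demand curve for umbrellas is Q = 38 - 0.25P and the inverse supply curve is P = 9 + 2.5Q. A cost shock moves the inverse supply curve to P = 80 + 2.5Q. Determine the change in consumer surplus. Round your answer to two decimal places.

Rewriting demand in inverse form: P = 152 - 4Q.
Initial equilibrium: Q_0 = 22, P_0 = 64; CS_0 = (1/2)(22)(88) = 968, PS_0 = (1/2)(22)(55) = 605.
New equilibrium: 152 - 4Q = 80 + 2.5Q gives Q_1 = 11.0769, P_1 = 107.6923; CS_1 = 245.3964, PS_1 = 153.3728.
Change in consumer surplus = 245.3964 - 968 = -722.6036.

-722.60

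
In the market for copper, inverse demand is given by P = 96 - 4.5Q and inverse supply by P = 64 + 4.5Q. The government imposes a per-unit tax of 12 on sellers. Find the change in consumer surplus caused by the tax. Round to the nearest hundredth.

Pre-tax equilibrium: 96 - 4.5Q = 64 + 4.5Q gives Q* = 3.5556, P* = 80.
A tax on sellers shifts supply up by 12: 96 - 4.5Q = 64 + 4.5Q + 12, so Q_t = 2.2222. Buyers pay P_b = 86; sellers receive P_s = P_b - 12 = 74.
Consumers lose the trapezoid between P* and P_b out to Q_t plus the triangle from Q_t to Q*: change in CS = 11.1111 - 28.4444 = -17.3333.

-17.33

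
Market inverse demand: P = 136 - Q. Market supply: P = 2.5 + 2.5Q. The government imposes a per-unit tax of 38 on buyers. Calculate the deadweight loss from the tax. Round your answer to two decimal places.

Pre-tax equilibrium: 136 - Q = 2.5 + 2.5Q gives Q* = 38.1429, P* = 97.8571.
A tax on buyers shifts demand down by 38: (136 - 38) - Q = 2.5 + 2.5Q, so Q_t = 27.2857. Buyers pay P_b = 108.7143; sellers receive P_s = P_b - 38 = 70.7143.
The welfare triangle lost has base Q* - Q_t = 10.8571 and height t = 38, so DWL = (1/2)(10.8571)(38) = 206.2857.

206.29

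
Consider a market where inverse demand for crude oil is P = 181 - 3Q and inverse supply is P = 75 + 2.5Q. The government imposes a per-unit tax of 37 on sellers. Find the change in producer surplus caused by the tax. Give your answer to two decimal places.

-267.56

Pre-tax equilibrium: 181 - 3Q = 75 + 2.5Q gives Q* = 19.2727, P* = 123.1818.
With the tax, sellers need 37 more per unit: 181 - 3Q = 75 + 2.5Q + 37, so Q_t = 12.5455. Buyers pay P_b = 143.3636; sellers receive P_s = P_b - 37 = 106.3636.
PS falls from (1/2)(19.2727)(48.1818) = 464.2975 to (1/2)(12.5455)(31.3636) = 196.7355, a change of -267.562.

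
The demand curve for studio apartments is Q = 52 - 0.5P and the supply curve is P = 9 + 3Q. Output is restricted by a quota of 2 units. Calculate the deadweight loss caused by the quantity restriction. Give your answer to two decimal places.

722.50

Rewriting demand in inverse form: P = 104 - 2Q.
Without the quota, 104 - 2Q = 9 + 3Q gives Q* = 19.
At Q = 2 the demand price is 104 - 2(2) = 100 and the supply price is 9 + 3(2) = 15.
Deadweight loss is the triangle between the curves from 2 to 19: (1/2)(100 - 15)(19 - 2) = 722.5.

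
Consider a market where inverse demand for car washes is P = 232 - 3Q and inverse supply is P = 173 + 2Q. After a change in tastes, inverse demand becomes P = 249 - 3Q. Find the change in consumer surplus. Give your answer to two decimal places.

Initial equilibrium: Q_0 = 11.8, P_0 = 196.6; CS_0 = (1/2)(11.8)(35.4) = 208.86, PS_0 = (1/2)(11.8)(23.6) = 139.24.
New equilibrium: 249 - 3Q = 173 + 2Q gives Q_1 = 15.2, P_1 = 203.4; CS_1 = 346.56, PS_1 = 231.04.
Change in consumer surplus = 346.56 - 208.86 = 137.7.

137.70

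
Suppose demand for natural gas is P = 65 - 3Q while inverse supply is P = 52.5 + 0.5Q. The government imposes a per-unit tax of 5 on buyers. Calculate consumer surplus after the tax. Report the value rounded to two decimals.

6.89

Without the tax, 65 - 3Q = 52.5 + 0.5Q so Q* = 3.5714 and P* = 54.2857.
A tax on buyers shifts demand down by 5: (65 - 5) - 3Q = 52.5 + 0.5Q, so Q_t = 2.1429. Buyers pay P_b = 58.5714; sellers receive P_s = P_b - 5 = 53.5714.
Consumer surplus is the triangle under demand above P_b: (1/2)(2.1429)(65 - 58.5714) = 6.8878.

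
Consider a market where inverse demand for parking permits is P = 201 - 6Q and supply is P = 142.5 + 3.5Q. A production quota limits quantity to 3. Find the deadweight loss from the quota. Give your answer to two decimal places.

Unrestricted equilibrium: Q* = (201 - 142.5)/(6 + 3.5) = 6.1579.
At Q = 3 the demand price is 201 - 6(3) = 183 and the supply price is 142.5 + 3.5(3) = 153.
Deadweight loss is the triangle between the curves from 3 to 6.1579: (1/2)(183 - 153)(6.1579 - 3) = 47.3684.

47.37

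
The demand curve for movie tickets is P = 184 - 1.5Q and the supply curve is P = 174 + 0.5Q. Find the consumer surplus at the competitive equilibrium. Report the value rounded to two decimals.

Setting demand equal to supply, 10 = 2Q, so Q* = 5 and P* = 176.5.
CS is the area between the demand curve and P* from 0 to Q*: (1/2)(5)(7.5) = 18.75.

18.75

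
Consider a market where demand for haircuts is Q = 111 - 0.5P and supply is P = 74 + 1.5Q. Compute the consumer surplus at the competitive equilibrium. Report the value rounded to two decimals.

1788.08

Rewriting demand in inverse form: P = 222 - 2Q.
Equilibrium: 222 - 2Q = 74 + 1.5Q, so Q* = 42.2857 and P* = 137.4286.
CS is the area between the demand curve and P* from 0 to Q*: (1/2)(42.2857)(84.5714) = 1788.0816.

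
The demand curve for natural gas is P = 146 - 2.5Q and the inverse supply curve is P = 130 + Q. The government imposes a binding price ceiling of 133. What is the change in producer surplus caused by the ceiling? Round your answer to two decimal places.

-5.95

Without the control, 146 - 2.5Q = 130 + Q so Q* = 4.5714 and P* = 134.5714.
At the ceiling price 133, quantity supplied is (133 - 130)/1 = 3; supply is the short side, so Q = 3 trades at P = 133.
PS goes from (1/2)(4.5714)(4.5714) = 10.449 to 4.5 (computed as (133 - 130)(3) - (1/2)(1)(3)^2), a change of -5.949.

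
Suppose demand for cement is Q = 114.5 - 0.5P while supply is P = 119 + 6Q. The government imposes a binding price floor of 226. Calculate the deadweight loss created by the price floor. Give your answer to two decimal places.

600.25

Rewriting demand in inverse form: P = 229 - 2Q.
Without the control, 229 - 2Q = 119 + 6Q so Q* = 13.75 and P* = 201.5.
At P = 226, buyers demand (229 - 226)/2 = 1.5 while sellers would supply more, so the quantity traded is 1.5 at price 226.
The lost-trades triangle has base Q* - 1.5 = 12.25 and height equal to the gap between the curves at Q = 1.5, which is 226 - 128 = 98. DWL = (1/2)(12.25)(98) = 600.25.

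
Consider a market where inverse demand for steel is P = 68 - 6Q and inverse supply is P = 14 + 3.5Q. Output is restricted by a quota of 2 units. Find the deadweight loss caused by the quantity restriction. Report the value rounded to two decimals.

Without the quota, 68 - 6Q = 14 + 3.5Q gives Q* = 5.6842.
At Q = 2 the demand price is 68 - 6(2) = 56 and the supply price is 14 + 3.5(2) = 21.
Deadweight loss is the triangle between the curves from 2 to 5.6842: (1/2)(56 - 21)(5.6842 - 2) = 64.4737.

64.47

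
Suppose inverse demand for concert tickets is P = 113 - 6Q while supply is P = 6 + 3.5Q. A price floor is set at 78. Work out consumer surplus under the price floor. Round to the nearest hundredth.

Without the control, 113 - 6Q = 6 + 3.5Q so Q* = 11.2632 and P* = 45.4211.
At the floor price 78, quantity demanded is (113 - 78)/6 = 5.8333; demand is the short side, so Q = 5.8333 trades at P = 78.
CS is the triangle under demand above 78: (1/2)(5.8333)(113 - 78) = 102.0833.

102.08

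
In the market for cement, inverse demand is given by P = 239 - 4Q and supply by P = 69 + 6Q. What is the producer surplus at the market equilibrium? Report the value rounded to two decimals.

867.00

Set 239 - 4Q = 69 + 6Q, which gives 170 = 10Q, so Q* = 17 and P* = 239 - 4(17) = 171.
PS is the area between P* and the supply curve from 0 to Q*: (1/2)(17)(102) = 867.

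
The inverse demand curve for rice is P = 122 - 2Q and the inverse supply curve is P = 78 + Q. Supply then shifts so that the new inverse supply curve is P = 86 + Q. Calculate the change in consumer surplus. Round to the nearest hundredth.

-71.11

Initial equilibrium: Q_0 = 14.6667, P_0 = 92.6667; CS_0 = (1/2)(14.6667)(29.3333) = 215.1111, PS_0 = (1/2)(14.6667)(14.6667) = 107.5556.
New equilibrium: 122 - 2Q = 86 + Q gives Q_1 = 12, P_1 = 98; CS_1 = 144, PS_1 = 72.
Change in consumer surplus = 144 - 215.1111 = -71.1111.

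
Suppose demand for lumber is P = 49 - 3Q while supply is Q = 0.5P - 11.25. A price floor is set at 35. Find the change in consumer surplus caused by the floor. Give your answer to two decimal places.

Rewriting supply in inverse form: P = 22.5 + 2Q.
Without the control, 49 - 3Q = 22.5 + 2Q so Q* = 5.3 and P* = 33.1.
At P = 35, buyers demand (49 - 35)/3 = 4.6667 while sellers would supply more, so the quantity traded is 4.6667 at price 35.
CS goes from (1/2)(5.3)(15.9) = 42.135 to 32.6667 (computed as (49 - 35)(4.6667) - (1/2)(3)(4.6667)^2), a change of -9.4683.

-9.47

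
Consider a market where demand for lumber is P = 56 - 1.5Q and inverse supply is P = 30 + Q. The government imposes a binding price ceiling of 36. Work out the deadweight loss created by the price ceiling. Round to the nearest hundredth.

Free-market equilibrium: 56 - 1.5Q = 30 + Q gives Q* = 10.4, P* = 40.4.
At P = 36, sellers supply (36 - 30)/1 = 6 while buyers want more, so the quantity traded is 6 at price 36.
The lost-trades triangle has base Q* - 6 = 4.4 and height equal to the gap between the curves at Q = 6, which is 47 - 36 = 11. DWL = (1/2)(4.4)(11) = 24.2.

24.20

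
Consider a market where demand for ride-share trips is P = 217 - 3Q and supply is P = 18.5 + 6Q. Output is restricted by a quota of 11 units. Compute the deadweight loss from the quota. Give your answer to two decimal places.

Unrestricted equilibrium: Q* = (217 - 18.5)/(3 + 6) = 22.0556.
At Q = 11 the demand price is 217 - 3(11) = 184 and the supply price is 18.5 + 6(11) = 84.5.
DWL = (1/2)(gap between curves at 11) x (Q* - 11) = (1/2)(99.5)(11.0556) = 550.0139.

550.01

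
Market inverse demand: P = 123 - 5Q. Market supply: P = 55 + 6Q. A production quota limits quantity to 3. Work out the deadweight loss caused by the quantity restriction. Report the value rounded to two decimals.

Unrestricted equilibrium: Q* = (123 - 55)/(5 + 6) = 6.1818.
At Q = 3 the demand price is 123 - 5(3) = 108 and the supply price is 55 + 6(3) = 73.
DWL = (1/2)(gap between curves at 3) x (Q* - 3) = (1/2)(35)(3.1818) = 55.6818.

55.68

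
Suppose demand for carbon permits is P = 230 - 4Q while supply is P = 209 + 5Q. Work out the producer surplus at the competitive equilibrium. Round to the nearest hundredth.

13.61

Equilibrium: 230 - 4Q = 209 + 5Q, so Q* = 2.3333 and P* = 220.6667.
PS is the area between P* and the supply curve from 0 to Q*: (1/2)(2.3333)(11.6667) = 13.6111.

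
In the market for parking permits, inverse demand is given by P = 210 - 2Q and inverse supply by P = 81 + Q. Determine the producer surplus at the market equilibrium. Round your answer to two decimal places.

924.50

Setting demand equal to supply, 129 = 3Q, so Q* = 43 and P* = 124.
PS is the area between P* and the supply curve from 0 to Q*: (1/2)(43)(43) = 924.5.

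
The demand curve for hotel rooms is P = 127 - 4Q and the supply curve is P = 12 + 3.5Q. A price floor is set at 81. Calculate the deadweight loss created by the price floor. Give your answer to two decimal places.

Free-market equilibrium: 127 - 4Q = 12 + 3.5Q gives Q* = 15.3333, P* = 65.6667.
At P = 81, buyers demand (127 - 81)/4 = 11.5 while sellers would supply more, so the quantity traded is 11.5 at price 81.
The lost-trades triangle has base Q* - 11.5 = 3.8333 and height equal to the gap between the curves at Q = 11.5, which is 81 - 52.25 = 28.75. DWL = (1/2)(3.8333)(28.75) = 55.1042.

55.10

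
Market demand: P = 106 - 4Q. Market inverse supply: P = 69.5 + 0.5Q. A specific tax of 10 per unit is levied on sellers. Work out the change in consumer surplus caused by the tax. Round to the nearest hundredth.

-62.22

Pre-tax equilibrium: 106 - 4Q = 69.5 + 0.5Q gives Q* = 8.1111, P* = 73.5556.
With the tax, sellers need 10 more per unit: 106 - 4Q = 69.5 + 0.5Q + 10, so Q_t = 5.8889. Buyers pay P_b = 82.4444; sellers receive P_s = P_b - 10 = 72.4444.
Consumers lose the trapezoid between P* and P_b out to Q_t plus the triangle from Q_t to Q*: change in CS = 69.358 - 131.5802 = -62.2222.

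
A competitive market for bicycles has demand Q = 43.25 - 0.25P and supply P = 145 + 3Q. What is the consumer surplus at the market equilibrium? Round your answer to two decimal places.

32.00

Rewriting demand in inverse form: P = 173 - 4Q.
Set 173 - 4Q = 145 + 3Q, which gives 28 = 7Q, so Q* = 4 and P* = 173 - 4(4) = 157.
Consumer surplus is the triangle under demand above P*: (1/2)(4)(173 - 157) = (1/2)(4)(16) = 32.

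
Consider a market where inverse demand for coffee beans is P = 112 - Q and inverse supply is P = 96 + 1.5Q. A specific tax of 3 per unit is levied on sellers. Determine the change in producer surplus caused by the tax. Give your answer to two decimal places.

-10.44

Pre-tax equilibrium: 112 - Q = 96 + 1.5Q gives Q* = 6.4, P* = 105.6.
A tax on sellers shifts supply up by 3: 112 - Q = 96 + 1.5Q + 3, so Q_t = 5.2. Buyers pay P_b = 106.8; sellers receive P_s = P_b - 3 = 103.8.
PS falls from (1/2)(6.4)(9.6) = 30.72 to (1/2)(5.2)(7.8) = 20.28, a change of -10.44.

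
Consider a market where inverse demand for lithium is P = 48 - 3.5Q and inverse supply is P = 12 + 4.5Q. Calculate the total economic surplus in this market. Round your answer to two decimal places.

Setting demand equal to supply, 36 = 8Q, so Q* = 4.5 and P* = 32.25.
CS = (1/2)(4.5)(15.75) = 35.4375 and PS = (1/2)(4.5)(20.25) = 45.5625, so total surplus = 81.

81.00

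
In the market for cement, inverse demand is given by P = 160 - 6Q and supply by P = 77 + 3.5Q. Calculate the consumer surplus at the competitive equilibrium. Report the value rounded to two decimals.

229.00

Set 160 - 6Q = 77 + 3.5Q, which gives 83 = 9.5Q, so Q* = 8.7368 and P* = 160 - 6(8.7368) = 107.5789.
Consumer surplus is the triangle under demand above P*: (1/2)(8.7368)(160 - 107.5789) = (1/2)(8.7368)(52.4211) = 228.9972.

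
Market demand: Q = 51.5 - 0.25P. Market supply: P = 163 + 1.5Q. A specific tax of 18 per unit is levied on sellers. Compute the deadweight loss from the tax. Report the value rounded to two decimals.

Rewriting demand in inverse form: P = 206 - 4Q.
Pre-tax equilibrium: 206 - 4Q = 163 + 1.5Q gives Q* = 7.8182, P* = 174.7273.
With the tax, sellers need 18 more per unit: 206 - 4Q = 163 + 1.5Q + 18, so Q_t = 4.5455. Buyers pay P_b = 187.8182; sellers receive P_s = P_b - 18 = 169.8182.
Deadweight loss is the triangle between the curves from Q_t to Q*: (1/2)(7.8182 - 4.5455)(18) = 29.4545.

29.45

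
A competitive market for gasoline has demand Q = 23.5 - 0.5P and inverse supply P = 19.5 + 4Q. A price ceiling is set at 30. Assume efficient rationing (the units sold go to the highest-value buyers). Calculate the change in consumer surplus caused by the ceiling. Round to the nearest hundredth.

Rewriting demand in inverse form: P = 47 - 2Q.
Without the control, 47 - 2Q = 19.5 + 4Q so Q* = 4.5833 and P* = 37.8333.
At the ceiling price 30, quantity supplied is (30 - 19.5)/4 = 2.625; supply is the short side, so Q = 2.625 trades at P = 30.
CS goes from (1/2)(4.5833)(9.1667) = 21.0069 to 37.7344 (computed as (47 - 30)(2.625) - (1/2)(2)(2.625)^2), a change of 16.7274.

16.73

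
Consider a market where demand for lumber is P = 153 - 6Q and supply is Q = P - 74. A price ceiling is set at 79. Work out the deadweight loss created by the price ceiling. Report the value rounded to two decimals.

Rewriting supply in inverse form: P = 74 + Q.
Free-market equilibrium: 153 - 6Q = 74 + Q gives Q* = 11.2857, P* = 85.2857.
At P = 79, sellers supply (79 - 74)/1 = 5 while buyers want more, so the quantity traded is 5 at price 79.
At Q = 5 the demand price is 123 and the supply price is 79. Deadweight loss is the triangle between the curves from 5 to 11.2857: (1/2)(123 - 79)(11.2857 - 5) = 138.2857.

138.29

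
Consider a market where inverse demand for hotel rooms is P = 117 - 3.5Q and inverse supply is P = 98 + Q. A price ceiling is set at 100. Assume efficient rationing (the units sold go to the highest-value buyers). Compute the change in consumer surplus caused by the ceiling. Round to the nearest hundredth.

-4.20

Without the control, 117 - 3.5Q = 98 + Q so Q* = 4.2222 and P* = 102.2222.
At P = 100, sellers supply (100 - 98)/1 = 2 while buyers want more, so the quantity traded is 2 at price 100.
CS goes from (1/2)(4.2222)(14.7778) = 31.1975 to 27 (computed as (117 - 100)(2) - (1/2)(3.5)(2)^2), a change of -4.1975.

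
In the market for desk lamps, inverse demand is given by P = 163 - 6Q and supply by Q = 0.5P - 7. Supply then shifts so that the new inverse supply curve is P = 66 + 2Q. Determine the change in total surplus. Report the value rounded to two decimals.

-799.50

Rewriting supply in inverse form: P = 14 + 2Q.
Initial equilibrium: Q_0 = 18.625, P_0 = 51.25; CS_0 = (1/2)(18.625)(111.75) = 1040.6719, PS_0 = (1/2)(18.625)(37.25) = 346.8906.
New equilibrium: 163 - 6Q = 66 + 2Q gives Q_1 = 12.125, P_1 = 90.25; CS_1 = 441.0469, PS_1 = 147.0156.
Change in total surplus = (441.0469 + 147.0156) - (1040.6719 + 346.8906) = -799.5.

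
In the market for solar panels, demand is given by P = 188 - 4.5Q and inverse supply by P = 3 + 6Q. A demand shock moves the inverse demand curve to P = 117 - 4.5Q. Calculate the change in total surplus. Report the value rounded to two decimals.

-1010.90

Initial equilibrium: Q_0 = 17.619, P_0 = 108.7143; CS_0 = (1/2)(17.619)(79.2857) = 698.4694, PS_0 = (1/2)(17.619)(105.7143) = 931.2925.
New equilibrium: 117 - 4.5Q = 3 + 6Q gives Q_1 = 10.8571, P_1 = 68.1429; CS_1 = 265.2245, PS_1 = 353.6327.
Change in total surplus = (265.2245 + 353.6327) - (698.4694 + 931.2925) = -1010.9048.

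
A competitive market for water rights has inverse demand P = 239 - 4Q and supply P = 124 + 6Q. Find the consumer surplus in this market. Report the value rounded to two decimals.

264.50

Set 239 - 4Q = 124 + 6Q, which gives 115 = 10Q, so Q* = 11.5 and P* = 239 - 4(11.5) = 193.
The demand choke price is 239, so CS = (1/2)(Q*)(239 - P*) = (1/2)(11.5)(46) = 264.5.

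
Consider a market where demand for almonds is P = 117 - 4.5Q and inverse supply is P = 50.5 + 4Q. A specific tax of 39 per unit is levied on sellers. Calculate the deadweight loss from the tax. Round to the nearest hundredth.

Pre-tax equilibrium: 117 - 4.5Q = 50.5 + 4Q gives Q* = 7.8235, P* = 81.7941.
With the tax, sellers need 39 more per unit: 117 - 4.5Q = 50.5 + 4Q + 39, so Q_t = 3.2353. Buyers pay P_b = 102.4412; sellers receive P_s = P_b - 39 = 63.4412.
The welfare triangle lost has base Q* - Q_t = 4.5882 and height t = 39, so DWL = (1/2)(4.5882)(39) = 89.4706.

89.47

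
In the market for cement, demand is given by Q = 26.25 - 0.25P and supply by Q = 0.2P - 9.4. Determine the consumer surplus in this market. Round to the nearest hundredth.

83.06

Rewriting demand in inverse form: P = 105 - 4Q.
Rewriting supply in inverse form: P = 47 + 5Q.
Set 105 - 4Q = 47 + 5Q, which gives 58 = 9Q, so Q* = 6.4444 and P* = 105 - 4(6.4444) = 79.2222.
The demand choke price is 105, so CS = (1/2)(Q*)(105 - P*) = (1/2)(6.4444)(25.7778) = 83.0617.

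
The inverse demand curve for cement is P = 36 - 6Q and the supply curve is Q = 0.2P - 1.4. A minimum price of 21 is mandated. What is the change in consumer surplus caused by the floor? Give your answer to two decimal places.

-2.10

Rewriting supply in inverse form: P = 7 + 5Q.
Without the control, 36 - 6Q = 7 + 5Q so Q* = 2.6364 and P* = 20.1818.
At the floor price 21, quantity demanded is (36 - 21)/6 = 2.5; demand is the short side, so Q = 2.5 trades at P = 21.
CS goes from (1/2)(2.6364)(15.8182) = 20.8512 to 18.75 (computed as (36 - 21)(2.5) - (1/2)(6)(2.5)^2), a change of -2.1012.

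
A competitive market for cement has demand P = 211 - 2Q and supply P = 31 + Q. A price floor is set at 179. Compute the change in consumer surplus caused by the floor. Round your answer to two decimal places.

Without the control, 211 - 2Q = 31 + Q so Q* = 60 and P* = 91.
At P = 179, buyers demand (211 - 179)/2 = 16 while sellers would supply more, so the quantity traded is 16 at price 179.
CS goes from (1/2)(60)(120) = 3600 to 256 (computed as (211 - 179)(16) - (1/2)(2)(16)^2), a change of -3344.

-3344.00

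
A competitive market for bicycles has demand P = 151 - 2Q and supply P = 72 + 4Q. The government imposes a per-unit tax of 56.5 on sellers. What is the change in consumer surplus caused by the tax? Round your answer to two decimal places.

-159.30

Pre-tax equilibrium: 151 - 2Q = 72 + 4Q gives Q* = 13.1667, P* = 124.6667.
A tax on sellers shifts supply up by 56.5: 151 - 2Q = 72 + 4Q + 56.5, so Q_t = 3.75. Buyers pay P_b = 143.5; sellers receive P_s = P_b - 56.5 = 87.
Consumers lose the trapezoid between P* and P_b out to Q_t plus the triangle from Q_t to Q*: change in CS = 14.0625 - 173.3611 = -159.2986.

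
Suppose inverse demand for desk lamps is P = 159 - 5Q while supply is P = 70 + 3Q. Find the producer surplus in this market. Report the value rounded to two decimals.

Equilibrium: 159 - 5Q = 70 + 3Q, so Q* = 11.125 and P* = 103.375.
The supply curve's price intercept is 70, so PS = (1/2)(Q*)(P* - 70) = (1/2)(11.125)(33.375) = 185.6484.

185.65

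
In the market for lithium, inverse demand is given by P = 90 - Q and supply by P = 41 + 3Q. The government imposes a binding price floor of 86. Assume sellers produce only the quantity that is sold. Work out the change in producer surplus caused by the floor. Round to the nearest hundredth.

-69.09

Without the control, 90 - Q = 41 + 3Q so Q* = 12.25 and P* = 77.75.
At P = 86, buyers demand (90 - 86)/1 = 4 while sellers would supply more, so the quantity traded is 4 at price 86.
PS goes from (1/2)(12.25)(36.75) = 225.0938 to 156 (computed as (86 - 41)(4) - (1/2)(3)(4)^2), a change of -69.0938.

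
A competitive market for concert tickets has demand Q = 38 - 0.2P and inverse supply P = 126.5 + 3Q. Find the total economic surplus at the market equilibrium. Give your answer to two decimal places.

Rewriting demand in inverse form: P = 190 - 5Q.
Equilibrium: 190 - 5Q = 126.5 + 3Q, so Q* = 7.9375 and P* = 150.3125.
Total surplus is the full triangle between the curves from 0 to Q*: (1/2)(7.9375)(190 - 126.5) = 252.0156.

252.02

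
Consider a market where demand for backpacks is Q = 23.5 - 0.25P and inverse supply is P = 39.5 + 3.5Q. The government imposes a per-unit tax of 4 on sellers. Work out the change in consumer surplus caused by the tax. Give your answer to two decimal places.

Rewriting demand in inverse form: P = 94 - 4Q.
Pre-tax equilibrium: 94 - 4Q = 39.5 + 3.5Q gives Q* = 7.2667, P* = 64.9333.
With the tax, sellers need 4 more per unit: 94 - 4Q = 39.5 + 3.5Q + 4, so Q_t = 6.7333. Buyers pay P_b = 67.0667; sellers receive P_s = P_b - 4 = 63.0667.
CS falls from (1/2)(7.2667)(29.0667) = 105.6089 to (1/2)(6.7333)(26.9333) = 90.6756, a change of -14.9333.

-14.93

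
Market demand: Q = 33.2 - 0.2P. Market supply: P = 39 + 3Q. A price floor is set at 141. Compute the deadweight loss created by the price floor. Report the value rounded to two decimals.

Rewriting demand in inverse form: P = 166 - 5Q.
Free-market equilibrium: 166 - 5Q = 39 + 3Q gives Q* = 15.875, P* = 86.625.
At the floor price 141, quantity demanded is (166 - 141)/5 = 5; demand is the short side, so Q = 5 trades at P = 141.
The lost-trades triangle has base Q* - 5 = 10.875 and height equal to the gap between the curves at Q = 5, which is 141 - 54 = 87. DWL = (1/2)(10.875)(87) = 473.0625.

473.06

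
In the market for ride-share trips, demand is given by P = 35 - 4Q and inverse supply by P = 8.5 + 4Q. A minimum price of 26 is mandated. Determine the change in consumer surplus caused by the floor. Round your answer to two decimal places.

Free-market equilibrium: 35 - 4Q = 8.5 + 4Q gives Q* = 3.3125, P* = 21.75.
At the floor price 26, quantity demanded is (35 - 26)/4 = 2.25; demand is the short side, so Q = 2.25 trades at P = 26.
CS goes from (1/2)(3.3125)(13.25) = 21.9453 to 10.125 (computed as (35 - 26)(2.25) - (1/2)(4)(2.25)^2), a change of -11.8203.

-11.82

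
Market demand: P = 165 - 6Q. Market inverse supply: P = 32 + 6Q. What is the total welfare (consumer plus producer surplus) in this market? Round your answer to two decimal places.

Equilibrium: 165 - 6Q = 32 + 6Q, so Q* = 11.0833 and P* = 98.5.
Total surplus is the full triangle between the curves from 0 to Q*: (1/2)(11.0833)(165 - 32) = 737.0417.

737.04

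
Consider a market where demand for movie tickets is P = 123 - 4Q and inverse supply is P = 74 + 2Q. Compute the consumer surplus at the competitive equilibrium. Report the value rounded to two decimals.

133.39

Set 123 - 4Q = 74 + 2Q, which gives 49 = 6Q, so Q* = 8.1667 and P* = 123 - 4(8.1667) = 90.3333.
Consumer surplus is the triangle under demand above P*: (1/2)(8.1667)(123 - 90.3333) = (1/2)(8.1667)(32.6667) = 133.3889.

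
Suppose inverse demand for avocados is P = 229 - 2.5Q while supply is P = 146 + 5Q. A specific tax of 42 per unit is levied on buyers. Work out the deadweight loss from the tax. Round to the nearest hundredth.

Without the tax, 229 - 2.5Q = 146 + 5Q so Q* = 11.0667 and P* = 201.3333.
A tax on buyers shifts demand down by 42: (229 - 42) - 2.5Q = 146 + 5Q, so Q_t = 5.4667. Buyers pay P_b = 215.3333; sellers receive P_s = P_b - 42 = 173.3333.
The welfare triangle lost has base Q* - Q_t = 5.6 and height t = 42, so DWL = (1/2)(5.6)(42) = 117.6.

117.60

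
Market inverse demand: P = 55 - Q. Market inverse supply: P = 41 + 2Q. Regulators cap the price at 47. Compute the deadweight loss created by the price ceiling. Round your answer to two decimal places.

4.17

Free-market equilibrium: 55 - Q = 41 + 2Q gives Q* = 4.6667, P* = 50.3333.
At P = 47, sellers supply (47 - 41)/2 = 3 while buyers want more, so the quantity traded is 3 at price 47.
The lost-trades triangle has base Q* - 3 = 1.6667 and height equal to the gap between the curves at Q = 3, which is 52 - 47 = 5. DWL = (1/2)(1.6667)(5) = 4.1667.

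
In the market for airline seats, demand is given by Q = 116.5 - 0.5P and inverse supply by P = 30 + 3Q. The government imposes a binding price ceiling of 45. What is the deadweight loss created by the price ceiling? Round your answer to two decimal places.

Rewriting demand in inverse form: P = 233 - 2Q.
Without the control, 233 - 2Q = 30 + 3Q so Q* = 40.6 and P* = 151.8.
At P = 45, sellers supply (45 - 30)/3 = 5 while buyers want more, so the quantity traded is 5 at price 45.
The lost-trades triangle has base Q* - 5 = 35.6 and height equal to the gap between the curves at Q = 5, which is 223 - 45 = 178. DWL = (1/2)(35.6)(178) = 3168.4.

3168.40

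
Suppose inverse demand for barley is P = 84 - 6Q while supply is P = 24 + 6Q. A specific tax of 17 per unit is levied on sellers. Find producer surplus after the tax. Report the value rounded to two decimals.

Without the tax, 84 - 6Q = 24 + 6Q so Q* = 5 and P* = 54.
A tax on sellers shifts supply up by 17: 84 - 6Q = 24 + 6Q + 17, so Q_t = 3.5833. Buyers pay P_b = 62.5; sellers receive P_s = P_b - 17 = 45.5.
PS = (1/2)(Q_t)(P_s - 24) = (1/2)(3.5833)(21.5) = 38.5208.

38.52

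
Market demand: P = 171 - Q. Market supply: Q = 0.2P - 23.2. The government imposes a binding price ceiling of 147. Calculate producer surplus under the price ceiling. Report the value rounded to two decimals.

96.10

Rewriting supply in inverse form: P = 116 + 5Q.
Without the control, 171 - Q = 116 + 5Q so Q* = 9.1667 and P* = 161.8333.
At the ceiling price 147, quantity supplied is (147 - 116)/5 = 6.2; supply is the short side, so Q = 6.2 trades at P = 147.
PS is the triangle above supply below 147: (1/2)(6.2)(147 - 116) = 96.1.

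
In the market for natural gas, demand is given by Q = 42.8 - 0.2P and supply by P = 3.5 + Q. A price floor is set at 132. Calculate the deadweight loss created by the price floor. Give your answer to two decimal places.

Rewriting demand in inverse form: P = 214 - 5Q.
Without the control, 214 - 5Q = 3.5 + Q so Q* = 35.0833 and P* = 38.5833.
At the floor price 132, quantity demanded is (214 - 132)/5 = 16.4; demand is the short side, so Q = 16.4 trades at P = 132.
The lost-trades triangle has base Q* - 16.4 = 18.6833 and height equal to the gap between the curves at Q = 16.4, which is 132 - 19.9 = 112.1. DWL = (1/2)(18.6833)(112.1) = 1047.2008.

1047.20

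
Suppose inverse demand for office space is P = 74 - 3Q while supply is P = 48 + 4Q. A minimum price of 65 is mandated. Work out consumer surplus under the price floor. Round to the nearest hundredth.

13.50

Without the control, 74 - 3Q = 48 + 4Q so Q* = 3.7143 and P* = 62.8571.
At P = 65, buyers demand (74 - 65)/3 = 3 while sellers would supply more, so the quantity traded is 3 at price 65.
CS is the triangle under demand above 65: (1/2)(3)(74 - 65) = 13.5.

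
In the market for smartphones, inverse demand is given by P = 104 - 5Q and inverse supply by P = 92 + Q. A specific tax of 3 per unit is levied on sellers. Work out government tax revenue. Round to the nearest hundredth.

4.50

Without the tax, 104 - 5Q = 92 + Q so Q* = 2 and P* = 94.
With the tax, sellers need 3 more per unit: 104 - 5Q = 92 + Q + 3, so Q_t = 1.5. Buyers pay P_b = 96.5; sellers receive P_s = P_b - 3 = 93.5.
Revenue is the tax times quantity traded: 3 x 1.5 = 4.5.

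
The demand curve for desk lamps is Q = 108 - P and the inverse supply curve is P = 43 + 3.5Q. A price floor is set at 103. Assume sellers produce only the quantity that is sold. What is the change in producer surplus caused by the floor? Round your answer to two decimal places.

-108.87

Rewriting demand in inverse form: P = 108 - Q.
Without the control, 108 - Q = 43 + 3.5Q so Q* = 14.4444 and P* = 93.5556.
At the floor price 103, quantity demanded is (108 - 103)/1 = 5; demand is the short side, so Q = 5 trades at P = 103.
PS goes from (1/2)(14.4444)(50.5556) = 365.1235 to 256.25 (computed as (103 - 43)(5) - (1/2)(3.5)(5)^2), a change of -108.8735.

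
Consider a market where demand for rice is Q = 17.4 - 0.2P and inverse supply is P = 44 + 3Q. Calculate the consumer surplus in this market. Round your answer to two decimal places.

Rewriting demand in inverse form: P = 87 - 5Q.
Setting demand equal to supply, 43 = 8Q, so Q* = 5.375 and P* = 60.125.
CS is the area between the demand curve and P* from 0 to Q*: (1/2)(5.375)(26.875) = 72.2266.

72.23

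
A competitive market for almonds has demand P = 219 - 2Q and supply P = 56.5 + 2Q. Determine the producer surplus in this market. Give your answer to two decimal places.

1650.39

Equilibrium: 219 - 2Q = 56.5 + 2Q, so Q* = 40.625 and P* = 137.75.
PS is the area between P* and the supply curve from 0 to Q*: (1/2)(40.625)(81.25) = 1650.3906.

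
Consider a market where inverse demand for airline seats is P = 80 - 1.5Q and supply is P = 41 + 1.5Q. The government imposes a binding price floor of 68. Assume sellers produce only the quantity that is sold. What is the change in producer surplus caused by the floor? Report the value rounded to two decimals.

Without the control, 80 - 1.5Q = 41 + 1.5Q so Q* = 13 and P* = 60.5.
At P = 68, buyers demand (80 - 68)/1.5 = 8 while sellers would supply more, so the quantity traded is 8 at price 68.
PS goes from (1/2)(13)(19.5) = 126.75 to 168 (computed as (68 - 41)(8) - (1/2)(1.5)(8)^2), a change of 41.25.

41.25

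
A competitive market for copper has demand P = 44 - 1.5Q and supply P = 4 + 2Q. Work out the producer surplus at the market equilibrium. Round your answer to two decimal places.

130.61

Equilibrium: 44 - 1.5Q = 4 + 2Q, so Q* = 11.4286 and P* = 26.8571.
The supply curve's price intercept is 4, so PS = (1/2)(Q*)(P* - 4) = (1/2)(11.4286)(22.8571) = 130.6122.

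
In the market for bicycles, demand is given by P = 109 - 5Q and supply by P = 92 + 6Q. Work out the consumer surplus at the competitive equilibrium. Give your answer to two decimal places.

5.97

Setting demand equal to supply, 17 = 11Q, so Q* = 1.5455 and P* = 101.2727.
Consumer surplus is the triangle under demand above P*: (1/2)(1.5455)(109 - 101.2727) = (1/2)(1.5455)(7.7273) = 5.9711.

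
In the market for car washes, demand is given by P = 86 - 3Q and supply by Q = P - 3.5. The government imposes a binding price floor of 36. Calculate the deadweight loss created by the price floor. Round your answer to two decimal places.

Rewriting supply in inverse form: P = 3.5 + Q.
Free-market equilibrium: 86 - 3Q = 3.5 + Q gives Q* = 20.625, P* = 24.125.
At the floor price 36, quantity demanded is (86 - 36)/3 = 16.6667; demand is the short side, so Q = 16.6667 trades at P = 36.
The lost-trades triangle has base Q* - 16.6667 = 3.9583 and height equal to the gap between the curves at Q = 16.6667, which is 36 - 20.1667 = 15.8333. DWL = (1/2)(3.9583)(15.8333) = 31.3368.

31.34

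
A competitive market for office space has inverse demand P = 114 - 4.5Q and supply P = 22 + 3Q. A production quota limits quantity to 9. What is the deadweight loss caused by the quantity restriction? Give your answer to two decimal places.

Without the quota, 114 - 4.5Q = 22 + 3Q gives Q* = 12.2667.
At Q = 9 the demand price is 114 - 4.5(9) = 73.5 and the supply price is 22 + 3(9) = 49.
DWL = (1/2)(gap between curves at 9) x (Q* - 9) = (1/2)(24.5)(3.2667) = 40.0167.

40.02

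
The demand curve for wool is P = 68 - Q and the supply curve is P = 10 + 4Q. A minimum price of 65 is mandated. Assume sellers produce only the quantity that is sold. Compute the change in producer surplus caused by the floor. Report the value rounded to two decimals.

-122.12

Free-market equilibrium: 68 - Q = 10 + 4Q gives Q* = 11.6, P* = 56.4.
At the floor price 65, quantity demanded is (68 - 65)/1 = 3; demand is the short side, so Q = 3 trades at P = 65.
PS goes from (1/2)(11.6)(46.4) = 269.12 to 147 (computed as (65 - 10)(3) - (1/2)(4)(3)^2), a change of -122.12.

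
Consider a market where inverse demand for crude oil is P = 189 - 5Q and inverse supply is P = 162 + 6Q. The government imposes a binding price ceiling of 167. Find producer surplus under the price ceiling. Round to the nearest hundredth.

Free-market equilibrium: 189 - 5Q = 162 + 6Q gives Q* = 2.4545, P* = 176.7273.
At P = 167, sellers supply (167 - 162)/6 = 0.8333 while buyers want more, so the quantity traded is 0.8333 at price 167.
PS is the triangle above supply below 167: (1/2)(0.8333)(167 - 162) = 2.0833.

2.08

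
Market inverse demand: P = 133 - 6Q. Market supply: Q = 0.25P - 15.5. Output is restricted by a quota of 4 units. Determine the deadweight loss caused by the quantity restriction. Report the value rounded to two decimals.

48.05

Rewriting supply in inverse form: P = 62 + 4Q.
Without the quota, 133 - 6Q = 62 + 4Q gives Q* = 7.1.
At Q = 4 the demand price is 133 - 6(4) = 109 and the supply price is 62 + 4(4) = 78.
Deadweight loss is the triangle between the curves from 4 to 7.1: (1/2)(109 - 78)(7.1 - 4) = 48.05.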